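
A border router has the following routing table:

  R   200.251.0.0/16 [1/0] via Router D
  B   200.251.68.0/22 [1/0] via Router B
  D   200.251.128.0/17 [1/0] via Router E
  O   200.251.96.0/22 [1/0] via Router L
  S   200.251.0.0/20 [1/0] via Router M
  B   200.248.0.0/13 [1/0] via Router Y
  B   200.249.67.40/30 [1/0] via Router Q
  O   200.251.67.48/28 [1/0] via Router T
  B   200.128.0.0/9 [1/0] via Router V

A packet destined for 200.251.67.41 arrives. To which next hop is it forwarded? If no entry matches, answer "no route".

Routes whose prefix contains 200.251.67.41:
  200.128.0.0/9 (200.128.0.0 - 200.255.255.255) -> Router V
  200.248.0.0/13 (200.248.0.0 - 200.255.255.255) -> Router Y
  200.251.0.0/16 (200.251.0.0 - 200.251.255.255) -> Router D
More-specific entries that do NOT match:
  200.249.67.40/30 (200.249.67.40 - 200.249.67.43) does not contain 200.251.67.41
  200.251.67.48/28 (200.251.67.48 - 200.251.67.63) does not contain 200.251.67.41
  200.251.68.0/22 (200.251.68.0 - 200.251.71.255) does not contain 200.251.67.41
  200.251.96.0/22 (200.251.96.0 - 200.251.99.255) does not contain 200.251.67.41
  200.251.0.0/20 (200.251.0.0 - 200.251.15.255) does not contain 200.251.67.41
  200.251.128.0/17 (200.251.128.0 - 200.251.255.255) does not contain 200.251.67.41
Longest matching prefix is /16 -> next hop Router D.

Router D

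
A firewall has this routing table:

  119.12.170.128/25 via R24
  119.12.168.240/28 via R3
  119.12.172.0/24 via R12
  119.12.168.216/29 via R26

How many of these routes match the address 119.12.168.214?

No listed prefix contains 119.12.168.214.
Total matching entries: 0.

0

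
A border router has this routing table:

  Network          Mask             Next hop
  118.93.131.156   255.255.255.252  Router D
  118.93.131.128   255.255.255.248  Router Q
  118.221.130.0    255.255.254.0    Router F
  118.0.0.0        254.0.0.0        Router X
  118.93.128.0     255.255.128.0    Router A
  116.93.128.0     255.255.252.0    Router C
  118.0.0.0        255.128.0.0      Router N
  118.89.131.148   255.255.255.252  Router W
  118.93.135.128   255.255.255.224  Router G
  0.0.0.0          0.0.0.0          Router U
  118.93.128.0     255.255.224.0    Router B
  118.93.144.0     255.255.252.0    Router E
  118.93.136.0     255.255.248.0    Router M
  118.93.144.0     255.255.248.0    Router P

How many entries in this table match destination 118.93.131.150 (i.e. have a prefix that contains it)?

Prefixes containing 118.93.131.150:
  0.0.0.0/0 (default, matches everything)
  118.0.0.0/7 (118.0.0.0 - 119.255.255.255)
  118.0.0.0/9 (118.0.0.0 - 118.127.255.255)
  118.93.128.0/17 (118.93.128.0 - 118.93.255.255)
  118.93.128.0/19 (118.93.128.0 - 118.93.159.255)
Total matching entries: 5.

5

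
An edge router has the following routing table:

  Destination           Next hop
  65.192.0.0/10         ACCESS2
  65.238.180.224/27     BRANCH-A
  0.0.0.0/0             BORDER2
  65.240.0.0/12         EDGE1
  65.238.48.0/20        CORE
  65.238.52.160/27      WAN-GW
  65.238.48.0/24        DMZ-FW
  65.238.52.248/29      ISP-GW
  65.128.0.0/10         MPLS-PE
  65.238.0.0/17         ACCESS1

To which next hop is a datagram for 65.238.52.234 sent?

Routes whose prefix contains 65.238.52.234:
  0.0.0.0/0 (default, matches everything) -> BORDER2
  65.192.0.0/10 (65.192.0.0 - 65.255.255.255) -> ACCESS2
  65.238.0.0/17 (65.238.0.0 - 65.238.127.255) -> ACCESS1
  65.238.48.0/20 (65.238.48.0 - 65.238.63.255) -> CORE
More-specific entries that do NOT match:
  65.238.52.248/29 (65.238.52.248 - 65.238.52.255) does not contain 65.238.52.234
  65.238.180.224/27 (65.238.180.224 - 65.238.180.255) does not contain 65.238.52.234
  65.238.52.160/27 (65.238.52.160 - 65.238.52.191) does not contain 65.238.52.234
  65.238.48.0/24 (65.238.48.0 - 65.238.48.255) does not contain 65.238.52.234
Longest matching prefix is /20 -> next hop CORE.

CORE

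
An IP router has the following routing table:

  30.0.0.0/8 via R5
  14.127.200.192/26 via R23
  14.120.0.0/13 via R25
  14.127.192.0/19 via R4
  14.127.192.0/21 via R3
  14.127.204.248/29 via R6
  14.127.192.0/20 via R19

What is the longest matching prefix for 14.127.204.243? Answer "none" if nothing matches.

Entries matching 14.127.204.243:
  14.120.0.0/13 (14.120.0.0 - 14.127.255.255)
  14.127.192.0/19 (14.127.192.0 - 14.127.223.255)
  14.127.192.0/20 (14.127.192.0 - 14.127.207.255)
Most specific is 14.127.192.0/20.

14.127.192.0/20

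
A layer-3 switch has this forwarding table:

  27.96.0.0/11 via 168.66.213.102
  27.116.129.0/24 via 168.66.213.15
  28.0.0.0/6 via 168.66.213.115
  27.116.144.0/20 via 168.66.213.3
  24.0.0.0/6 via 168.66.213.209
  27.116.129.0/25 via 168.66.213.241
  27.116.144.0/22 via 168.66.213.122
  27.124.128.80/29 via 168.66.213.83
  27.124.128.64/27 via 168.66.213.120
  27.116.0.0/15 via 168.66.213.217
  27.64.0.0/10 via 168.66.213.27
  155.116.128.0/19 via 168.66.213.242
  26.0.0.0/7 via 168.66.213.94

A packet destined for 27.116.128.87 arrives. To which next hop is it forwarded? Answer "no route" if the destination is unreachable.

168.66.213.217

Routes whose prefix contains 27.116.128.87:
  24.0.0.0/6 (24.0.0.0 - 27.255.255.255) -> 168.66.213.209
  26.0.0.0/7 (26.0.0.0 - 27.255.255.255) -> 168.66.213.94
  27.64.0.0/10 (27.64.0.0 - 27.127.255.255) -> 168.66.213.27
  27.96.0.0/11 (27.96.0.0 - 27.127.255.255) -> 168.66.213.102
  27.116.0.0/15 (27.116.0.0 - 27.117.255.255) -> 168.66.213.217
More-specific entries that do NOT match:
  27.124.128.80/29 (27.124.128.80 - 27.124.128.87) does not contain 27.116.128.87
  27.124.128.64/27 (27.124.128.64 - 27.124.128.95) does not contain 27.116.128.87
  27.116.129.0/25 (27.116.129.0 - 27.116.129.127) does not contain 27.116.128.87
  27.116.129.0/24 (27.116.129.0 - 27.116.129.255) does not contain 27.116.128.87
  27.116.144.0/22 (27.116.144.0 - 27.116.147.255) does not contain 27.116.128.87
  27.116.144.0/20 (27.116.144.0 - 27.116.159.255) does not contain 27.116.128.87
  155.116.128.0/19 (155.116.128.0 - 155.116.159.255) does not contain 27.116.128.87
Longest matching prefix is /15 -> next hop 168.66.213.217.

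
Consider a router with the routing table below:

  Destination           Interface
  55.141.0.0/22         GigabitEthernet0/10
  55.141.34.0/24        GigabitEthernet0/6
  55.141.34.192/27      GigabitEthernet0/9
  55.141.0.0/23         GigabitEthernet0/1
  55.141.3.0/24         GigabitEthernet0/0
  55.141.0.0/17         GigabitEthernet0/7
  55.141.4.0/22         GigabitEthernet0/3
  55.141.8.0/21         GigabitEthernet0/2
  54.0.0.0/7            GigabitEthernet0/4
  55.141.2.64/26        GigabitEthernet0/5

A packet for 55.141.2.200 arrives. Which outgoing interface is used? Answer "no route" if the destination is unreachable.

Routes whose prefix contains 55.141.2.200:
  54.0.0.0/7 (54.0.0.0 - 55.255.255.255) -> GigabitEthernet0/4
  55.141.0.0/17 (55.141.0.0 - 55.141.127.255) -> GigabitEthernet0/7
  55.141.0.0/22 (55.141.0.0 - 55.141.3.255) -> GigabitEthernet0/10
More-specific entries that do NOT match:
  55.141.34.192/27 (55.141.34.192 - 55.141.34.223) does not contain 55.141.2.200
  55.141.2.64/26 (55.141.2.64 - 55.141.2.127) does not contain 55.141.2.200
  55.141.34.0/24 (55.141.34.0 - 55.141.34.255) does not contain 55.141.2.200
  55.141.3.0/24 (55.141.3.0 - 55.141.3.255) does not contain 55.141.2.200
  55.141.0.0/23 (55.141.0.0 - 55.141.1.255) does not contain 55.141.2.200
Longest matching prefix is /22 -> interface GigabitEthernet0/10.

GigabitEthernet0/10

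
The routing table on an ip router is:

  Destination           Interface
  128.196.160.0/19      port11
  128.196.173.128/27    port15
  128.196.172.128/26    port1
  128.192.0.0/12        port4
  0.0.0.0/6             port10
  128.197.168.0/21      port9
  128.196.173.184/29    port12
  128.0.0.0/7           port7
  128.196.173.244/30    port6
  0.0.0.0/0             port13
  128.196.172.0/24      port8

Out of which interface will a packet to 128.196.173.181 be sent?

Routes whose prefix contains 128.196.173.181:
  0.0.0.0/0 (default, matches everything) -> port13
  128.0.0.0/7 (128.0.0.0 - 129.255.255.255) -> port7
  128.192.0.0/12 (128.192.0.0 - 128.207.255.255) -> port4
  128.196.160.0/19 (128.196.160.0 - 128.196.191.255) -> port11
More-specific entries that do NOT match:
  128.196.173.244/30 (128.196.173.244 - 128.196.173.247) does not contain 128.196.173.181
  128.196.173.184/29 (128.196.173.184 - 128.196.173.191) does not contain 128.196.173.181
  128.196.173.128/27 (128.196.173.128 - 128.196.173.159) does not contain 128.196.173.181
  128.196.172.128/26 (128.196.172.128 - 128.196.172.191) does not contain 128.196.173.181
  128.196.172.0/24 (128.196.172.0 - 128.196.172.255) does not contain 128.196.173.181
  128.197.168.0/21 (128.197.168.0 - 128.197.175.255) does not contain 128.196.173.181
Longest matching prefix is /19 -> interface port11.

port11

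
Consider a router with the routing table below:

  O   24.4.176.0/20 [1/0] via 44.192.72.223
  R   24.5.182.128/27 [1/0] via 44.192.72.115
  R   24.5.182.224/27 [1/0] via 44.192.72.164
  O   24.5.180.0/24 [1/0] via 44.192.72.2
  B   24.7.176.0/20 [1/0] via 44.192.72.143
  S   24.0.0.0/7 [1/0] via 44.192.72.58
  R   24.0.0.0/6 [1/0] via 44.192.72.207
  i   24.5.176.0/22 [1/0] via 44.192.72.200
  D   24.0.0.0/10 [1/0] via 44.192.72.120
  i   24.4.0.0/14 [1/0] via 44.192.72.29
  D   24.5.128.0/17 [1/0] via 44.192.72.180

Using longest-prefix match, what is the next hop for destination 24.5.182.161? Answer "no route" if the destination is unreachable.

44.192.72.180

Routes whose prefix contains 24.5.182.161:
  24.0.0.0/6 (24.0.0.0 - 27.255.255.255) -> 44.192.72.207
  24.0.0.0/7 (24.0.0.0 - 25.255.255.255) -> 44.192.72.58
  24.0.0.0/10 (24.0.0.0 - 24.63.255.255) -> 44.192.72.120
  24.4.0.0/14 (24.4.0.0 - 24.7.255.255) -> 44.192.72.29
  24.5.128.0/17 (24.5.128.0 - 24.5.255.255) -> 44.192.72.180
More-specific entries that do NOT match:
  24.5.182.128/27 (24.5.182.128 - 24.5.182.159) does not contain 24.5.182.161
  24.5.182.224/27 (24.5.182.224 - 24.5.182.255) does not contain 24.5.182.161
  24.5.180.0/24 (24.5.180.0 - 24.5.180.255) does not contain 24.5.182.161
  24.5.176.0/22 (24.5.176.0 - 24.5.179.255) does not contain 24.5.182.161
  24.4.176.0/20 (24.4.176.0 - 24.4.191.255) does not contain 24.5.182.161
  24.7.176.0/20 (24.7.176.0 - 24.7.191.255) does not contain 24.5.182.161
Longest matching prefix is /17 -> next hop 44.192.72.180.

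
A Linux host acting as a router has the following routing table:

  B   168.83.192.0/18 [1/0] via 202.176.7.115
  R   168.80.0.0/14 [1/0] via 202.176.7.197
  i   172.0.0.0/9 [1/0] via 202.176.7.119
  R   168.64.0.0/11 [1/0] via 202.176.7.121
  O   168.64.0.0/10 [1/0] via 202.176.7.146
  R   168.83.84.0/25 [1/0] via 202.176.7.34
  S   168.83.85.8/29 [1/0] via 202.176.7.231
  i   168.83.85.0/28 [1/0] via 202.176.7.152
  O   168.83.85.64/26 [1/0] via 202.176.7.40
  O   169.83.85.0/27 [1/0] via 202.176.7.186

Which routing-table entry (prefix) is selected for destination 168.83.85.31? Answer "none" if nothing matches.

168.80.0.0/14

Entries matching 168.83.85.31:
  168.64.0.0/10 (168.64.0.0 - 168.127.255.255)
  168.64.0.0/11 (168.64.0.0 - 168.95.255.255)
  168.80.0.0/14 (168.80.0.0 - 168.83.255.255)
Most specific is 168.80.0.0/14.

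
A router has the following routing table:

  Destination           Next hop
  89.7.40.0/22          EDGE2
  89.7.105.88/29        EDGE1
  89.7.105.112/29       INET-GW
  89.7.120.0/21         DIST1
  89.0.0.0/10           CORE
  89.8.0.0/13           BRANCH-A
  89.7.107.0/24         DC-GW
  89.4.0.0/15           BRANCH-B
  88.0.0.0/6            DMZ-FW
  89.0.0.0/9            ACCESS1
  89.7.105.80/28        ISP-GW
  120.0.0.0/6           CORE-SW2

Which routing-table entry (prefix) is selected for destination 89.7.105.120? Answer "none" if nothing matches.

89.0.0.0/10

Entries matching 89.7.105.120:
  88.0.0.0/6 (88.0.0.0 - 91.255.255.255)
  89.0.0.0/9 (89.0.0.0 - 89.127.255.255)
  89.0.0.0/10 (89.0.0.0 - 89.63.255.255)
Most specific is 89.0.0.0/10.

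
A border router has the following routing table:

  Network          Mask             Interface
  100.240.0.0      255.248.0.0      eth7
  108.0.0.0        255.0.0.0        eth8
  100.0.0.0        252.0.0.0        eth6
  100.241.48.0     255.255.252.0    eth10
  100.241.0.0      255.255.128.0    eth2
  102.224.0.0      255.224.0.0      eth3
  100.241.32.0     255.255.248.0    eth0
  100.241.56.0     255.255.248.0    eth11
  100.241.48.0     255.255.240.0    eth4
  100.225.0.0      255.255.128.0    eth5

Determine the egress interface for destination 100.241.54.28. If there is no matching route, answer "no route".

eth4

Routes whose prefix contains 100.241.54.28:
  100.0.0.0/6 (100.0.0.0 - 103.255.255.255) -> eth6
  100.240.0.0/13 (100.240.0.0 - 100.247.255.255) -> eth7
  100.241.0.0/17 (100.241.0.0 - 100.241.127.255) -> eth2
  100.241.48.0/20 (100.241.48.0 - 100.241.63.255) -> eth4
More-specific entries that do NOT match:
  100.241.48.0/22 (100.241.48.0 - 100.241.51.255) does not contain 100.241.54.28
  100.241.32.0/21 (100.241.32.0 - 100.241.39.255) does not contain 100.241.54.28
  100.241.56.0/21 (100.241.56.0 - 100.241.63.255) does not contain 100.241.54.28
Longest matching prefix is /20 -> interface eth4.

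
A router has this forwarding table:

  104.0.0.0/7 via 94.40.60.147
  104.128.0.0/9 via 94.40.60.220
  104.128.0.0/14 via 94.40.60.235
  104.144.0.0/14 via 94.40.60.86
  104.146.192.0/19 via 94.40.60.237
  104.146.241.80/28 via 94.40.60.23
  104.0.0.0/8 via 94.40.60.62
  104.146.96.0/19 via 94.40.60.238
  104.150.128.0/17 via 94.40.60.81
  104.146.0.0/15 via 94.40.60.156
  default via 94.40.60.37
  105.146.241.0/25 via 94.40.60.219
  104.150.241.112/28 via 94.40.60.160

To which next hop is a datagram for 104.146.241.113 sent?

Routes whose prefix contains 104.146.241.113:
  0.0.0.0/0 (default, matches everything) -> 94.40.60.37
  104.0.0.0/7 (104.0.0.0 - 105.255.255.255) -> 94.40.60.147
  104.0.0.0/8 (104.0.0.0 - 104.255.255.255) -> 94.40.60.62
  104.128.0.0/9 (104.128.0.0 - 104.255.255.255) -> 94.40.60.220
  104.144.0.0/14 (104.144.0.0 - 104.147.255.255) -> 94.40.60.86
  104.146.0.0/15 (104.146.0.0 - 104.147.255.255) -> 94.40.60.156
More-specific entries that do NOT match:
  104.146.241.80/28 (104.146.241.80 - 104.146.241.95) does not contain 104.146.241.113
  104.150.241.112/28 (104.150.241.112 - 104.150.241.127) does not contain 104.146.241.113
  105.146.241.0/25 (105.146.241.0 - 105.146.241.127) does not contain 104.146.241.113
  104.146.192.0/19 (104.146.192.0 - 104.146.223.255) does not contain 104.146.241.113
  104.146.96.0/19 (104.146.96.0 - 104.146.127.255) does not contain 104.146.241.113
  104.150.128.0/17 (104.150.128.0 - 104.150.255.255) does not contain 104.146.241.113
Longest matching prefix is /15 -> next hop 94.40.60.156.

94.40.60.156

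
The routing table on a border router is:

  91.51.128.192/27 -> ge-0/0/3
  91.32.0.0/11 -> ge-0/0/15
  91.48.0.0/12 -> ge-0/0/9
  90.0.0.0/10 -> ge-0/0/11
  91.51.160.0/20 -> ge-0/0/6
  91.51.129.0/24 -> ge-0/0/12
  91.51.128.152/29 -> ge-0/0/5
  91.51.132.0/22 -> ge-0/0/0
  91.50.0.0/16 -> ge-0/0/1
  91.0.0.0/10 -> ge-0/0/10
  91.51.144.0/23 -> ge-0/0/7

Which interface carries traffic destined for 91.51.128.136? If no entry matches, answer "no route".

ge-0/0/9

Routes whose prefix contains 91.51.128.136:
  91.0.0.0/10 (91.0.0.0 - 91.63.255.255) -> ge-0/0/10
  91.32.0.0/11 (91.32.0.0 - 91.63.255.255) -> ge-0/0/15
  91.48.0.0/12 (91.48.0.0 - 91.63.255.255) -> ge-0/0/9
More-specific entries that do NOT match:
  91.51.128.152/29 (91.51.128.152 - 91.51.128.159) does not contain 91.51.128.136
  91.51.128.192/27 (91.51.128.192 - 91.51.128.223) does not contain 91.51.128.136
  91.51.129.0/24 (91.51.129.0 - 91.51.129.255) does not contain 91.51.128.136
  91.51.144.0/23 (91.51.144.0 - 91.51.145.255) does not contain 91.51.128.136
  91.51.132.0/22 (91.51.132.0 - 91.51.135.255) does not contain 91.51.128.136
  91.51.160.0/20 (91.51.160.0 - 91.51.175.255) does not contain 91.51.128.136
  91.50.0.0/16 (91.50.0.0 - 91.50.255.255) does not contain 91.51.128.136
Longest matching prefix is /12 -> interface ge-0/0/9.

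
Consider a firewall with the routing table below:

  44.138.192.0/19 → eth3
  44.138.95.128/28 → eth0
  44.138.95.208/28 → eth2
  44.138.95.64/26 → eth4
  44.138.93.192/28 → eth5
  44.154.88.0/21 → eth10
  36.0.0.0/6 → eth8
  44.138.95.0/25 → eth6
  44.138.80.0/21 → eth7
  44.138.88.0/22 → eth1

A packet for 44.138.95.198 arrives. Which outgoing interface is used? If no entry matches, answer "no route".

no route

No entry's prefix contains 44.138.95.198; there is no default route.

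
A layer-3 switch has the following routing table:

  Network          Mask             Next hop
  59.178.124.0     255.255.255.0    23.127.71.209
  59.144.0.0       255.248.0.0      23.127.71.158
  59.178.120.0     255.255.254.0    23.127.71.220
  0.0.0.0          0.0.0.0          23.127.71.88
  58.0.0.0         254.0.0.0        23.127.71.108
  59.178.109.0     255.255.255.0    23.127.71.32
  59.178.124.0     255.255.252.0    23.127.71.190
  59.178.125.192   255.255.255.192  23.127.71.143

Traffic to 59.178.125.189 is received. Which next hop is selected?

Routes whose prefix contains 59.178.125.189:
  0.0.0.0/0 (default, matches everything) -> 23.127.71.88
  58.0.0.0/7 (58.0.0.0 - 59.255.255.255) -> 23.127.71.108
  59.178.124.0/22 (59.178.124.0 - 59.178.127.255) -> 23.127.71.190
More-specific entries that do NOT match:
  59.178.125.192/26 (59.178.125.192 - 59.178.125.255) does not contain 59.178.125.189
  59.178.124.0/24 (59.178.124.0 - 59.178.124.255) does not contain 59.178.125.189
  59.178.109.0/24 (59.178.109.0 - 59.178.109.255) does not contain 59.178.125.189
  59.178.120.0/23 (59.178.120.0 - 59.178.121.255) does not contain 59.178.125.189
Longest matching prefix is /22 -> next hop 23.127.71.190.

23.127.71.190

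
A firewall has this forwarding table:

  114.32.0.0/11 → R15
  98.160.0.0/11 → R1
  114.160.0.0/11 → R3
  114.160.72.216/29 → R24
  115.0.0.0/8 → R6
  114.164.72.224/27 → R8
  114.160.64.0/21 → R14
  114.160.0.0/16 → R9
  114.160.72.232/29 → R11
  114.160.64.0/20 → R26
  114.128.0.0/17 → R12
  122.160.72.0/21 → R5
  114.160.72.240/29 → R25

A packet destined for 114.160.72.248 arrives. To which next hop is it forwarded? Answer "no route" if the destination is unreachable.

R26

Routes whose prefix contains 114.160.72.248:
  114.160.0.0/11 (114.160.0.0 - 114.191.255.255) -> R3
  114.160.0.0/16 (114.160.0.0 - 114.160.255.255) -> R9
  114.160.64.0/20 (114.160.64.0 - 114.160.79.255) -> R26
More-specific entries that do NOT match:
  114.160.72.216/29 (114.160.72.216 - 114.160.72.223) does not contain 114.160.72.248
  114.160.72.232/29 (114.160.72.232 - 114.160.72.239) does not contain 114.160.72.248
  114.160.72.240/29 (114.160.72.240 - 114.160.72.247) does not contain 114.160.72.248
  114.164.72.224/27 (114.164.72.224 - 114.164.72.255) does not contain 114.160.72.248
  114.160.64.0/21 (114.160.64.0 - 114.160.71.255) does not contain 114.160.72.248
  122.160.72.0/21 (122.160.72.0 - 122.160.79.255) does not contain 114.160.72.248
Longest matching prefix is /20 -> next hop R26.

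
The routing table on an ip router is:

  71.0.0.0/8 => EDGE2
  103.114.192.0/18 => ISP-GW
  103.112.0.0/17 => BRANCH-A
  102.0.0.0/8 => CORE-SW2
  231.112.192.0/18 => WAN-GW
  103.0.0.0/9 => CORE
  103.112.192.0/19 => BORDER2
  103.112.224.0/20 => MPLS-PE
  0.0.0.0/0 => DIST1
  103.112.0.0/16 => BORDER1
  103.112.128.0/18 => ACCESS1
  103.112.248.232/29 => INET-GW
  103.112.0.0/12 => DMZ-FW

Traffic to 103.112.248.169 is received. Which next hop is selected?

BORDER1

Routes whose prefix contains 103.112.248.169:
  0.0.0.0/0 (default, matches everything) -> DIST1
  103.0.0.0/9 (103.0.0.0 - 103.127.255.255) -> CORE
  103.112.0.0/12 (103.112.0.0 - 103.127.255.255) -> DMZ-FW
  103.112.0.0/16 (103.112.0.0 - 103.112.255.255) -> BORDER1
More-specific entries that do NOT match:
  103.112.248.232/29 (103.112.248.232 - 103.112.248.239) does not contain 103.112.248.169
  103.112.224.0/20 (103.112.224.0 - 103.112.239.255) does not contain 103.112.248.169
  103.112.192.0/19 (103.112.192.0 - 103.112.223.255) does not contain 103.112.248.169
  103.114.192.0/18 (103.114.192.0 - 103.114.255.255) does not contain 103.112.248.169
  231.112.192.0/18 (231.112.192.0 - 231.112.255.255) does not contain 103.112.248.169
  103.112.128.0/18 (103.112.128.0 - 103.112.191.255) does not contain 103.112.248.169
  103.112.0.0/17 (103.112.0.0 - 103.112.127.255) does not contain 103.112.248.169
Longest matching prefix is /16 -> next hop BORDER1.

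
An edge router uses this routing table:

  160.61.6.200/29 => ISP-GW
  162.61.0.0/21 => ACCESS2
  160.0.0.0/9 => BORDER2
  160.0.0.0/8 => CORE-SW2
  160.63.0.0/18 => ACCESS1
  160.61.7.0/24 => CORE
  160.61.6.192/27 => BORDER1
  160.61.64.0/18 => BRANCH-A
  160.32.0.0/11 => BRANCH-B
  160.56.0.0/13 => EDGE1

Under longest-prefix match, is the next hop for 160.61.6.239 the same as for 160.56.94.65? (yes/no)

160.61.6.239: longest match 160.56.0.0/13 -> EDGE1
160.56.94.65: longest match 160.56.0.0/13 -> EDGE1

yes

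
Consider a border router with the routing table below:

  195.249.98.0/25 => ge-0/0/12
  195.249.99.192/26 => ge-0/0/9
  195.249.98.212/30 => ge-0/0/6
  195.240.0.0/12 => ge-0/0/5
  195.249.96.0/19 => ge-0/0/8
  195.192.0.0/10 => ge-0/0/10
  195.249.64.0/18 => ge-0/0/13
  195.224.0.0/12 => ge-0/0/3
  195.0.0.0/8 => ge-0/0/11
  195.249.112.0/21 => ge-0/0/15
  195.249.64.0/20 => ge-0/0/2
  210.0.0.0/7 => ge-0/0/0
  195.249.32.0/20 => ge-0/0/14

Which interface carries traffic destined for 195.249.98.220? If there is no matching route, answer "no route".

ge-0/0/8

Routes whose prefix contains 195.249.98.220:
  195.0.0.0/8 (195.0.0.0 - 195.255.255.255) -> ge-0/0/11
  195.192.0.0/10 (195.192.0.0 - 195.255.255.255) -> ge-0/0/10
  195.240.0.0/12 (195.240.0.0 - 195.255.255.255) -> ge-0/0/5
  195.249.64.0/18 (195.249.64.0 - 195.249.127.255) -> ge-0/0/13
  195.249.96.0/19 (195.249.96.0 - 195.249.127.255) -> ge-0/0/8
More-specific entries that do NOT match:
  195.249.98.212/30 (195.249.98.212 - 195.249.98.215) does not contain 195.249.98.220
  195.249.99.192/26 (195.249.99.192 - 195.249.99.255) does not contain 195.249.98.220
  195.249.98.0/25 (195.249.98.0 - 195.249.98.127) does not contain 195.249.98.220
  195.249.112.0/21 (195.249.112.0 - 195.249.119.255) does not contain 195.249.98.220
  195.249.64.0/20 (195.249.64.0 - 195.249.79.255) does not contain 195.249.98.220
  195.249.32.0/20 (195.249.32.0 - 195.249.47.255) does not contain 195.249.98.220
Longest matching prefix is /19 -> interface ge-0/0/8.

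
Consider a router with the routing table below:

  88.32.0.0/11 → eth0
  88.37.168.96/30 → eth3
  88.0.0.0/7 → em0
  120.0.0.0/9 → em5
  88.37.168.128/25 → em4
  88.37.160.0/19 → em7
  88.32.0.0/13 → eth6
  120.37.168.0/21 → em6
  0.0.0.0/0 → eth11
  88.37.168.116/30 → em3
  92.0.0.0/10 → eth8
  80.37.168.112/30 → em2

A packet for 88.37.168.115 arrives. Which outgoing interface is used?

Routes whose prefix contains 88.37.168.115:
  0.0.0.0/0 (default, matches everything) -> eth11
  88.0.0.0/7 (88.0.0.0 - 89.255.255.255) -> em0
  88.32.0.0/11 (88.32.0.0 - 88.63.255.255) -> eth0
  88.32.0.0/13 (88.32.0.0 - 88.39.255.255) -> eth6
  88.37.160.0/19 (88.37.160.0 - 88.37.191.255) -> em7
More-specific entries that do NOT match:
  88.37.168.96/30 (88.37.168.96 - 88.37.168.99) does not contain 88.37.168.115
  88.37.168.116/30 (88.37.168.116 - 88.37.168.119) does not contain 88.37.168.115
  80.37.168.112/30 (80.37.168.112 - 80.37.168.115) does not contain 88.37.168.115
  88.37.168.128/25 (88.37.168.128 - 88.37.168.255) does not contain 88.37.168.115
  120.37.168.0/21 (120.37.168.0 - 120.37.175.255) does not contain 88.37.168.115
Longest matching prefix is /19 -> interface em7.

em7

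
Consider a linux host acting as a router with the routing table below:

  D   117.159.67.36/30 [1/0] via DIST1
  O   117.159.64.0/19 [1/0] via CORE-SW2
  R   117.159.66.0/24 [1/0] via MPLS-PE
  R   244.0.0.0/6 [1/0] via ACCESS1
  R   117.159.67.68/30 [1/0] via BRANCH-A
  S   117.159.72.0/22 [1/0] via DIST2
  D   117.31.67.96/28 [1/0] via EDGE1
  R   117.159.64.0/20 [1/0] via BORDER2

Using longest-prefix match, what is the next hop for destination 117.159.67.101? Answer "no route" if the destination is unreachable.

Routes whose prefix contains 117.159.67.101:
  117.159.64.0/19 (117.159.64.0 - 117.159.95.255) -> CORE-SW2
  117.159.64.0/20 (117.159.64.0 - 117.159.79.255) -> BORDER2
More-specific entries that do NOT match:
  117.159.67.36/30 (117.159.67.36 - 117.159.67.39) does not contain 117.159.67.101
  117.159.67.68/30 (117.159.67.68 - 117.159.67.71) does not contain 117.159.67.101
  117.31.67.96/28 (117.31.67.96 - 117.31.67.111) does not contain 117.159.67.101
  117.159.66.0/24 (117.159.66.0 - 117.159.66.255) does not contain 117.159.67.101
  117.159.72.0/22 (117.159.72.0 - 117.159.75.255) does not contain 117.159.67.101
Longest matching prefix is /20 -> next hop BORDER2.

BORDER2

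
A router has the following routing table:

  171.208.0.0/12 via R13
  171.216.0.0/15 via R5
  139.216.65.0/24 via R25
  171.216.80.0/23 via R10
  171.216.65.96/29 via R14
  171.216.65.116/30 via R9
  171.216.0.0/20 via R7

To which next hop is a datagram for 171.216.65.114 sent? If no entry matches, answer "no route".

R5

Routes whose prefix contains 171.216.65.114:
  171.208.0.0/12 (171.208.0.0 - 171.223.255.255) -> R13
  171.216.0.0/15 (171.216.0.0 - 171.217.255.255) -> R5
More-specific entries that do NOT match:
  171.216.65.116/30 (171.216.65.116 - 171.216.65.119) does not contain 171.216.65.114
  171.216.65.96/29 (171.216.65.96 - 171.216.65.103) does not contain 171.216.65.114
  139.216.65.0/24 (139.216.65.0 - 139.216.65.255) does not contain 171.216.65.114
  171.216.80.0/23 (171.216.80.0 - 171.216.81.255) does not contain 171.216.65.114
  171.216.0.0/20 (171.216.0.0 - 171.216.15.255) does not contain 171.216.65.114
Longest matching prefix is /15 -> next hop R5.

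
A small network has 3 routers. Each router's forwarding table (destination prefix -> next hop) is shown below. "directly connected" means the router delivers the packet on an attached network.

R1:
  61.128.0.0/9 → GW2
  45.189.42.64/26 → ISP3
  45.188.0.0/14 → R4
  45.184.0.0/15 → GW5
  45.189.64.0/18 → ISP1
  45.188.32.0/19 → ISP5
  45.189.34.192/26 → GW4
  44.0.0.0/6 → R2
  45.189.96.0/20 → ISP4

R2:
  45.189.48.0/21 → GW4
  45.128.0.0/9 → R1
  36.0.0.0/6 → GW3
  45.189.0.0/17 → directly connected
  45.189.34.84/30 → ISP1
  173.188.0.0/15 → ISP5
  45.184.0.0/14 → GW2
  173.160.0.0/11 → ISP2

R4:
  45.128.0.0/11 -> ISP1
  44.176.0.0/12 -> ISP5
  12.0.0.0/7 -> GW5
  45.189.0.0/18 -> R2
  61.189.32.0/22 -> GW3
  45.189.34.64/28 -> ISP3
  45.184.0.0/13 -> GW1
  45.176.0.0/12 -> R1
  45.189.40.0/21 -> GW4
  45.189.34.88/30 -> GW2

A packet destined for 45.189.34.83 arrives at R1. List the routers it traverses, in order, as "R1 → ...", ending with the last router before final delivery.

At R1: longest match for 45.189.34.83 is 45.188.0.0/14 -> R4
At R4: longest match for 45.189.34.83 is 45.189.0.0/18 -> R2
At R2: longest match for 45.189.34.83 is 45.189.0.0/17 -> directly connected

R1 → R4 → R2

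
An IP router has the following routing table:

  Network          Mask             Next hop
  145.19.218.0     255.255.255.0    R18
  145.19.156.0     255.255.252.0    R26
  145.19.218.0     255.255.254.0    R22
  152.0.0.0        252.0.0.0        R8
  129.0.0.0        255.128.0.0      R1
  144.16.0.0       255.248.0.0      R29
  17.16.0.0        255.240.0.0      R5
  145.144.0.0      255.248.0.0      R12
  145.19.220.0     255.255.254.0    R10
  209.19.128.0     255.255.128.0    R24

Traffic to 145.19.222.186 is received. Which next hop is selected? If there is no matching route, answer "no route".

no route

No entry's prefix contains 145.19.222.186; there is no default route.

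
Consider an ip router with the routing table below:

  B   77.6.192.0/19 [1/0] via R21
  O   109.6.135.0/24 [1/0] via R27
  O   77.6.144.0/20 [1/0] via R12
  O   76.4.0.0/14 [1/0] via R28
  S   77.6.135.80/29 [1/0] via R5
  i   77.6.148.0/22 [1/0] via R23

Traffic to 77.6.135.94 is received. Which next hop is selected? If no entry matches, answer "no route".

no route

No entry's prefix contains 77.6.135.94; there is no default route.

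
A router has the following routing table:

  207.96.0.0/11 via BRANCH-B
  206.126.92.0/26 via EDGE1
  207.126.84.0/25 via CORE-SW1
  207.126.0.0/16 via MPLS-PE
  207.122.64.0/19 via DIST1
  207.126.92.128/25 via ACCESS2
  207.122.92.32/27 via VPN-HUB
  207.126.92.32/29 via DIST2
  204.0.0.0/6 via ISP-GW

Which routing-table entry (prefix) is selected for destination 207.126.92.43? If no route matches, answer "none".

Entries matching 207.126.92.43:
  204.0.0.0/6 (204.0.0.0 - 207.255.255.255)
  207.96.0.0/11 (207.96.0.0 - 207.127.255.255)
  207.126.0.0/16 (207.126.0.0 - 207.126.255.255)
Most specific is 207.126.0.0/16.

207.126.0.0/16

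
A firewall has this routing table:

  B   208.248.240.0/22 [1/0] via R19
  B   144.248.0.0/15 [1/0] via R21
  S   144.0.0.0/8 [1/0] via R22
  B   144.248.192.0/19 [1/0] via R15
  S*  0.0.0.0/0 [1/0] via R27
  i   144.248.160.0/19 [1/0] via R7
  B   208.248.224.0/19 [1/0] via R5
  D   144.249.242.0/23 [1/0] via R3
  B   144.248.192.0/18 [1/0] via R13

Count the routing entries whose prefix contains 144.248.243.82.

4

Prefixes containing 144.248.243.82:
  0.0.0.0/0 (default, matches everything)
  144.0.0.0/8 (144.0.0.0 - 144.255.255.255)
  144.248.0.0/15 (144.248.0.0 - 144.249.255.255)
  144.248.192.0/18 (144.248.192.0 - 144.248.255.255)
Total matching entries: 4.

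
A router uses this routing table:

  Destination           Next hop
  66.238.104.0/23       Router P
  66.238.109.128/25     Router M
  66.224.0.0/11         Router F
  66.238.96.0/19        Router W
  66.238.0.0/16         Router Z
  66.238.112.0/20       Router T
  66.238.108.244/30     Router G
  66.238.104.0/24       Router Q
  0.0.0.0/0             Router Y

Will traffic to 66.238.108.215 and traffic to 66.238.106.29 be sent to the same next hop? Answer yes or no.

yes

66.238.108.215: longest match 66.238.96.0/19 -> Router W
66.238.106.29: longest match 66.238.96.0/19 -> Router W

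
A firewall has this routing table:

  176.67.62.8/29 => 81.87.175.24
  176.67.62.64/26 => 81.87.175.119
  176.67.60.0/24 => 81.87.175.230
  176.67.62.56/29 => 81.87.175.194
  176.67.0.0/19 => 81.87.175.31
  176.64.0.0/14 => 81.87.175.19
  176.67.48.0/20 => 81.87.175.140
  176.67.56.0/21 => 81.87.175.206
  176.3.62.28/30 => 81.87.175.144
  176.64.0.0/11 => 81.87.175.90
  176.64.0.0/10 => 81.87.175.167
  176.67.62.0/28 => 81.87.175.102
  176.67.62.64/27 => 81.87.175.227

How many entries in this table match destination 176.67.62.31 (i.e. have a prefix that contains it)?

Prefixes containing 176.67.62.31:
  176.64.0.0/10 (176.64.0.0 - 176.127.255.255)
  176.64.0.0/11 (176.64.0.0 - 176.95.255.255)
  176.64.0.0/14 (176.64.0.0 - 176.67.255.255)
  176.67.48.0/20 (176.67.48.0 - 176.67.63.255)
  176.67.56.0/21 (176.67.56.0 - 176.67.63.255)
Total matching entries: 5.

5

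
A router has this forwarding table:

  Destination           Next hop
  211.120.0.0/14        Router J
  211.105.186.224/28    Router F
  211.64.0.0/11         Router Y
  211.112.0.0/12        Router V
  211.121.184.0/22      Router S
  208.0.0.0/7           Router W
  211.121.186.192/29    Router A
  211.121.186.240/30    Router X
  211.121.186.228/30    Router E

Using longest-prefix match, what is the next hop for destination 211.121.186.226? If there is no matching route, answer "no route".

Routes whose prefix contains 211.121.186.226:
  211.112.0.0/12 (211.112.0.0 - 211.127.255.255) -> Router V
  211.120.0.0/14 (211.120.0.0 - 211.123.255.255) -> Router J
  211.121.184.0/22 (211.121.184.0 - 211.121.187.255) -> Router S
More-specific entries that do NOT match:
  211.121.186.240/30 (211.121.186.240 - 211.121.186.243) does not contain 211.121.186.226
  211.121.186.228/30 (211.121.186.228 - 211.121.186.231) does not contain 211.121.186.226
  211.121.186.192/29 (211.121.186.192 - 211.121.186.199) does not contain 211.121.186.226
  211.105.186.224/28 (211.105.186.224 - 211.105.186.239) does not contain 211.121.186.226
Longest matching prefix is /22 -> next hop Router S.

Router S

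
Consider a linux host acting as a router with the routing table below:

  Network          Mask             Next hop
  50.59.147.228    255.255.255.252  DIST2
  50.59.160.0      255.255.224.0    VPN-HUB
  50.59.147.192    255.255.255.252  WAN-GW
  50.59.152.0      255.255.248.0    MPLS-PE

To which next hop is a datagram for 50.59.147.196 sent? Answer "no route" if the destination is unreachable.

no route

No entry's prefix contains 50.59.147.196; there is no default route.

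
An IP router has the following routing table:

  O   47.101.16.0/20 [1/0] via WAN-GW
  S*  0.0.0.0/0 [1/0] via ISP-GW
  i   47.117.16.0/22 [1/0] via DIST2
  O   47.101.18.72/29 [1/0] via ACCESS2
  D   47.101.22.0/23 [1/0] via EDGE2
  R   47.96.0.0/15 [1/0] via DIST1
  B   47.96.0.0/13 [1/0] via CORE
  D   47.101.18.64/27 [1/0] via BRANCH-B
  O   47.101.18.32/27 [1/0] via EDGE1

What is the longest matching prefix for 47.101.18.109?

Entries matching 47.101.18.109:
  0.0.0.0/0 (default, matches everything)
  47.96.0.0/13 (47.96.0.0 - 47.103.255.255)
  47.101.16.0/20 (47.101.16.0 - 47.101.31.255)
Most specific is 47.101.16.0/20.

47.101.16.0/20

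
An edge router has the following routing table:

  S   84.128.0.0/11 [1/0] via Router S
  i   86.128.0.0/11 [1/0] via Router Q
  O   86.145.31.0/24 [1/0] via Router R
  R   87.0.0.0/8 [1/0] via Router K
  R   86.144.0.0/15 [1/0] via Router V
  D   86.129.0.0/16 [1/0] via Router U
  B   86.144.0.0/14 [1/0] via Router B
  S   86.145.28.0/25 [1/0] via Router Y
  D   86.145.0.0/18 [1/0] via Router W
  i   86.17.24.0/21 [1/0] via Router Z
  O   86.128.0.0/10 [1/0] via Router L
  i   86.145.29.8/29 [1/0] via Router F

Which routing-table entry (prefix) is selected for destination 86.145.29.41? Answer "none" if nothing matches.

Entries matching 86.145.29.41:
  86.128.0.0/10 (86.128.0.0 - 86.191.255.255)
  86.128.0.0/11 (86.128.0.0 - 86.159.255.255)
  86.144.0.0/14 (86.144.0.0 - 86.147.255.255)
  86.144.0.0/15 (86.144.0.0 - 86.145.255.255)
  86.145.0.0/18 (86.145.0.0 - 86.145.63.255)
Most specific is 86.145.0.0/18.

86.145.0.0/18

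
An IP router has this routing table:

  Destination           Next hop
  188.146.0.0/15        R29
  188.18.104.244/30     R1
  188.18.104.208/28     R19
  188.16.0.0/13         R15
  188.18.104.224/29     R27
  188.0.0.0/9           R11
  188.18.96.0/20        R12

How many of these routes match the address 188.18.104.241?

Prefixes containing 188.18.104.241:
  188.0.0.0/9 (188.0.0.0 - 188.127.255.255)
  188.16.0.0/13 (188.16.0.0 - 188.23.255.255)
  188.18.96.0/20 (188.18.96.0 - 188.18.111.255)
Total matching entries: 3.

3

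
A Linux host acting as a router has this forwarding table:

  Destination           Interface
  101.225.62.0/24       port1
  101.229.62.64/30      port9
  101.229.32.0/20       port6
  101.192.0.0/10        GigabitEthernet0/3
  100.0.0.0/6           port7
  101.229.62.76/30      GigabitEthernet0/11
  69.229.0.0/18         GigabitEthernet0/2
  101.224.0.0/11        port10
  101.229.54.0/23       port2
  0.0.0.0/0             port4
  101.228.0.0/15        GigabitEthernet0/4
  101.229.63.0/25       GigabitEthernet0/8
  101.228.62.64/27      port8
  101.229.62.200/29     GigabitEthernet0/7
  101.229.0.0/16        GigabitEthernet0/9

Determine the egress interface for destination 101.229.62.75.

Routes whose prefix contains 101.229.62.75:
  0.0.0.0/0 (default, matches everything) -> port4
  100.0.0.0/6 (100.0.0.0 - 103.255.255.255) -> port7
  101.192.0.0/10 (101.192.0.0 - 101.255.255.255) -> GigabitEthernet0/3
  101.224.0.0/11 (101.224.0.0 - 101.255.255.255) -> port10
  101.228.0.0/15 (101.228.0.0 - 101.229.255.255) -> GigabitEthernet0/4
  101.229.0.0/16 (101.229.0.0 - 101.229.255.255) -> GigabitEthernet0/9
More-specific entries that do NOT match:
  101.229.62.64/30 (101.229.62.64 - 101.229.62.67) does not contain 101.229.62.75
  101.229.62.76/30 (101.229.62.76 - 101.229.62.79) does not contain 101.229.62.75
  101.229.62.200/29 (101.229.62.200 - 101.229.62.207) does not contain 101.229.62.75
  101.228.62.64/27 (101.228.62.64 - 101.228.62.95) does not contain 101.229.62.75
  101.229.63.0/25 (101.229.63.0 - 101.229.63.127) does not contain 101.229.62.75
  101.225.62.0/24 (101.225.62.0 - 101.225.62.255) does not contain 101.229.62.75
  101.229.54.0/23 (101.229.54.0 - 101.229.55.255) does not contain 101.229.62.75
  101.229.32.0/20 (101.229.32.0 - 101.229.47.255) does not contain 101.229.62.75
  69.229.0.0/18 (69.229.0.0 - 69.229.63.255) does not contain 101.229.62.75
Longest matching prefix is /16 -> interface GigabitEthernet0/9.

GigabitEthernet0/9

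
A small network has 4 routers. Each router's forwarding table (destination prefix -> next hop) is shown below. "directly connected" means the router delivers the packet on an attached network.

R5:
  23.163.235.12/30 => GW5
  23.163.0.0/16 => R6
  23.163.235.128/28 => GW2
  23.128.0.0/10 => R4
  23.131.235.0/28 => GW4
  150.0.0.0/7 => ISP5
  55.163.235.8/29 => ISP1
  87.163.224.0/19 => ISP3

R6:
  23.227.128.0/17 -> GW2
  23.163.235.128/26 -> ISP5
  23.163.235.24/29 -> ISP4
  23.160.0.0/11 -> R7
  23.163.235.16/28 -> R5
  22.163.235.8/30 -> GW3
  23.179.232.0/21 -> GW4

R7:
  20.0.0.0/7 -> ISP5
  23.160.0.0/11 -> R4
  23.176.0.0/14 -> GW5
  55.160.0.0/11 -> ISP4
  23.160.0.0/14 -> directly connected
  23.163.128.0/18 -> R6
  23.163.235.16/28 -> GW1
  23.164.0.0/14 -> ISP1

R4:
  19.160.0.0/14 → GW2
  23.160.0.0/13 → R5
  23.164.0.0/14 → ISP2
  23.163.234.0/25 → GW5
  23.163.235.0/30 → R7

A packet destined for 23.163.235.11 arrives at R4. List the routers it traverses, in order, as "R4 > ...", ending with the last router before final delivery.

R4 > R5 > R6 > R7

At R4: longest match for 23.163.235.11 is 23.160.0.0/13 -> R5
At R5: longest match for 23.163.235.11 is 23.163.0.0/16 -> R6
At R6: longest match for 23.163.235.11 is 23.160.0.0/11 -> R7
At R7: longest match for 23.163.235.11 is 23.160.0.0/14 -> directly connected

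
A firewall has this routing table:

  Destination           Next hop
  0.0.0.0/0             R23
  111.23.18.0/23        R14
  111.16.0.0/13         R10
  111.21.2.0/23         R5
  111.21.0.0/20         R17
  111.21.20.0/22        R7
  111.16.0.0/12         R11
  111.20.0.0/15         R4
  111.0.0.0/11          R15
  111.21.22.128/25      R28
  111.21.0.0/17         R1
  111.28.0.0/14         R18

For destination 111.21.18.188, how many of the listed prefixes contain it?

6

Prefixes containing 111.21.18.188:
  0.0.0.0/0 (default, matches everything)
  111.0.0.0/11 (111.0.0.0 - 111.31.255.255)
  111.16.0.0/12 (111.16.0.0 - 111.31.255.255)
  111.16.0.0/13 (111.16.0.0 - 111.23.255.255)
  111.20.0.0/15 (111.20.0.0 - 111.21.255.255)
  111.21.0.0/17 (111.21.0.0 - 111.21.127.255)
Total matching entries: 6.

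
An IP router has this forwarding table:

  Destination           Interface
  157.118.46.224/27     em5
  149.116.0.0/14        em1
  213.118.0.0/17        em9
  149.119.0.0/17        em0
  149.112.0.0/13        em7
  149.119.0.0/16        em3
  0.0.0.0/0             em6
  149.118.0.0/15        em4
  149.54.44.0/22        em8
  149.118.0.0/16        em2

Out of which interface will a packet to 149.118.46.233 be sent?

Routes whose prefix contains 149.118.46.233:
  0.0.0.0/0 (default, matches everything) -> em6
  149.112.0.0/13 (149.112.0.0 - 149.119.255.255) -> em7
  149.116.0.0/14 (149.116.0.0 - 149.119.255.255) -> em1
  149.118.0.0/15 (149.118.0.0 - 149.119.255.255) -> em4
  149.118.0.0/16 (149.118.0.0 - 149.118.255.255) -> em2
More-specific entries that do NOT match:
  157.118.46.224/27 (157.118.46.224 - 157.118.46.255) does not contain 149.118.46.233
  149.54.44.0/22 (149.54.44.0 - 149.54.47.255) does not contain 149.118.46.233
  213.118.0.0/17 (213.118.0.0 - 213.118.127.255) does not contain 149.118.46.233
  149.119.0.0/17 (149.119.0.0 - 149.119.127.255) does not contain 149.118.46.233
Longest matching prefix is /16 -> interface em2.

em2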